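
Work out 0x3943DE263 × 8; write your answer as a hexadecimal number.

0x1CA1EF1318

Multiply each base-16 digit by 8, carrying:
  3×8 = 24 → write 8 carry 1
  6×8+1 = 49 → write 1 carry 3
  2×8+3 = 19 → write 3 carry 1
  E×8+1 = 113 → write 1 carry 7
  D×8+7 = 111 → write F carry 6
  3×8+6 = 30 → write E carry 1
  4×8+1 = 33 → write 1 carry 2
  9×8+2 = 74 → write A carry 4
  3×8+4 = 28 → write C carry 1
  remaining carry: 1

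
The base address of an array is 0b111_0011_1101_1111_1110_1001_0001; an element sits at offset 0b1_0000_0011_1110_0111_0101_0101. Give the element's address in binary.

Add column by column in base 2, right to left:
  1+1 = 0 carry 1
  0+0+1 = 1
  0+1 = 1
  0+0 = 0
  1+1 = 0 carry 1
  0+0+1 = 1
  0+1 = 1
  1+0 = 1
  0+1 = 1
  1+1 = 0 carry 1
  1+1+1 = 1 carry 1
  1+0+1 = 0 carry 1
  1+0+1 = 0 carry 1
  1+1+1 = 1 carry 1
  1+1+1 = 1 carry 1
  1+1+1 = 1 carry 1
  1+1+1 = 1 carry 1
  0+1+1 = 0 carry 1
  1+0+1 = 0 carry 1
  1+0+1 = 0 carry 1
  1+0+1 = 0 carry 1
  1+0+1 = 0 carry 1
  0+0+1 = 1
  0+0 = 0
  1+1 = 0 carry 1
  1+0+1 = 0 carry 1
  1+0+1 = 0 carry 1
  final carry 1

0b1000010000011110010111100110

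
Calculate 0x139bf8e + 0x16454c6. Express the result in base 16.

Add column by column in base 16, right to left:
  e+6 = 4 carry 1
  8+c+1 = 5 carry 1
  f+4+1 = 4 carry 1
  b+5+1 = 1 carry 1
  9+4+1 = e
  3+6 = 9
  1+1 = 2

0x29e1454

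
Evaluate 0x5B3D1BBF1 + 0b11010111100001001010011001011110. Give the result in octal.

0x5B3D1BBF1 = 0o266364335761 in octal.
0b11010111100001001010011001011110 = 0o32741123136 in octal.
Add column by column in base 8, right to left:
  1+6 = 7
  6+3 = 1 carry 1
  7+1+1 = 1 carry 1
  5+3+1 = 1 carry 1
  3+2+1 = 6
  3+1 = 4
  4+1 = 5
  6+4 = 2 carry 1
  3+7+1 = 3 carry 1
  6+2+1 = 1 carry 1
  6+3+1 = 2 carry 1
  2+0+1 = 3

0o321325461117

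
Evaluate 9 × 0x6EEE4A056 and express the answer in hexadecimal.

Multiply each base-16 digit by 9, carrying:
  6×9 = 54 → write 6 carry 3
  5×9+3 = 48 → write 0 carry 3
  0×9+3 = 3 → write 3
  A×9 = 90 → write A carry 5
  4×9+5 = 41 → write 9 carry 2
  E×9+2 = 128 → write 0 carry 8
  E×9+8 = 134 → write 6 carry 8
  E×9+8 = 134 → write 6 carry 8
  6×9+8 = 62 → write E carry 3
  remaining carry: 3

0x3E6609A306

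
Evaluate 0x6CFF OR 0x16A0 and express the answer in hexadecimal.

0x7EFF

OR each hex digit independently (no carries):
  6|1=7, C|6=E, F|A=F, F|0=F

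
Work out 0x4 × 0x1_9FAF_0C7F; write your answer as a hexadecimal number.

0x67EBC31FC

Multiply each base-16 digit by 4, carrying:
  F×4 = 60 → write C carry 3
  7×4+3 = 31 → write F carry 1
  C×4+1 = 49 → write 1 carry 3
  0×4+3 = 3 → write 3
  F×4 = 60 → write C carry 3
  A×4+3 = 43 → write B carry 2
  F×4+2 = 62 → write E carry 3
  9×4+3 = 39 → write 7 carry 2
  1×4+2 = 6 → write 6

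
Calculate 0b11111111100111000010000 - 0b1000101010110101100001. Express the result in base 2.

0b10111010010000010101111

Subtract column by column in base 2:
  0-1 → 1 (borrow)
  0-0-1 → 1 (borrow)
  0-0-1 → 1 (borrow)
  0-0-1 → 1 (borrow)
  1-0-1 → 0
  0-1 → 1 (borrow)
  0-1-1 → 0 (borrow)
  0-0-1 → 1 (borrow)
  0-1-1 → 0 (borrow)
  1-0-1 → 0
  1-1 → 0
  1-1 → 0
  0-0 → 0
  0-1 → 1 (borrow)
  1-0-1 → 0
  1-1 → 0
  1-0 → 1
  1-1 → 0
  1-0 → 1
  1-0 → 1
  1-0 → 1
  1-1 → 0
  1-0 → 1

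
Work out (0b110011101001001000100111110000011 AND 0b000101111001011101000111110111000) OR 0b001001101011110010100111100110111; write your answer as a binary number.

0b1001101011111010100111110110111

0b110011101001001000100111110000011 AND 0b000101111001011101000111110111000 = 0b000001101001001000000111110000000.
Then OR with 0b001001101011110010100111100110111.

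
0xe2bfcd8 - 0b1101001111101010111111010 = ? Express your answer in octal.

0o1441023336

0xe2bfcd8 = 0o1612776330 in octal.
0b1101001111101010111111010 = 0o151752772 in octal.
Subtract column by column in base 8:
  0-2 → 6 (borrow)
  3-7-1 → 3 (borrow)
  3-7-1 → 3 (borrow)
  6-2-1 → 3
  7-5 → 2
  7-7 → 0
  2-1 → 1
  1-5 → 4 (borrow)
  6-1-1 → 4
  1-0 → 1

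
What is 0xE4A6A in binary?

0b11100100101001101010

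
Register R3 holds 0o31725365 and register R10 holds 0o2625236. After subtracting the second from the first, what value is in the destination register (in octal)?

0o27100127

Subtract column by column in base 8:
  5-6 → 7 (borrow)
  6-3-1 → 2
  3-2 → 1
  5-5 → 0
  2-2 → 0
  7-6 → 1
  1-2 → 7 (borrow)
  3-0-1 → 2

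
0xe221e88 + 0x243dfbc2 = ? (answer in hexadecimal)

0x32601a4a

Add column by column in base 16, right to left:
  8+2 = a
  8+c = 4 carry 1
  e+b+1 = a carry 1
  1+f+1 = 1 carry 1
  2+d+1 = 0 carry 1
  2+3+1 = 6
  e+4 = 2 carry 1
  0+2+1 = 3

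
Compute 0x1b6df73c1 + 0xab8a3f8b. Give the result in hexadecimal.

0x26269b34c

Add column by column in base 16, right to left:
  1+b = c
  c+8 = 4 carry 1
  3+f+1 = 3 carry 1
  7+3+1 = b
  f+a = 9 carry 1
  d+8+1 = 6 carry 1
  6+b+1 = 2 carry 1
  b+a+1 = 6 carry 1
  1+0+1 = 2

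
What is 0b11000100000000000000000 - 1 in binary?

0b11000011111111111111111

The trailing 17 digits are 0, so subtracting 1 borrows through: they become 1 and the next digit up decrements.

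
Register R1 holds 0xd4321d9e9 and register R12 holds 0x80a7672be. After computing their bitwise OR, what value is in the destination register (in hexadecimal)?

0xd4b77fbff

OR each hex digit independently (no carries):
  d|8=d, 4|0=4, 3|a=b, 2|7=7, 1|6=7, d|7=f, 9|2=b, e|b=f, 9|e=f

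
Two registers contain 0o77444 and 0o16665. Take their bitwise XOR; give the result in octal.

0o61221

XOR each oct digit independently (no carries):
  7^1=6, 7^6=1, 4^6=2, 4^6=2, 4^5=1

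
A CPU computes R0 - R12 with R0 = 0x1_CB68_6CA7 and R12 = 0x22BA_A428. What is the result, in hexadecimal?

0x1A8ADC87F

Subtract column by column in base 16:
  7-8 → F (borrow)
  A-2-1 → 7
  C-4 → 8
  6-A → C (borrow)
  8-A-1 → D (borrow)
  6-B-1 → A (borrow)
  B-2-1 → 8
  C-2 → A
  1-0 → 1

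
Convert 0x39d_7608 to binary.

Expand each hex digit to 4 bits: 3=0011 9=1001 d=1101 7=0111 6=0110 0=0000 8=1000.

0b11100111010111011000001000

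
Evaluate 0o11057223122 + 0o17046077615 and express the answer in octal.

0o30125322737

Add column by column in base 8, right to left:
  2+5 = 7
  2+1 = 3
  1+6 = 7
  3+7 = 2 carry 1
  2+7+1 = 2 carry 1
  2+0+1 = 3
  7+6 = 5 carry 1
  5+4+1 = 2 carry 1
  0+0+1 = 1
  1+7 = 0 carry 1
  1+1+1 = 3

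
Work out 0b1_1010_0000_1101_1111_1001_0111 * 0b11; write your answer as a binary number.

Multiply each base-2 digit by 3, carrying:
  1×3 = 3 → write 1 carry 1
  1×3+1 = 4 → write 0 carry 2
  1×3+2 = 5 → write 1 carry 2
  0×3+2 = 2 → write 0 carry 1
  1×3+1 = 4 → write 0 carry 2
  0×3+2 = 2 → write 0 carry 1
  0×3+1 = 1 → write 1
  1×3 = 3 → write 1 carry 1
  1×3+1 = 4 → write 0 carry 2
  1×3+2 = 5 → write 1 carry 2
  1×3+2 = 5 → write 1 carry 2
  1×3+2 = 5 → write 1 carry 2
  1×3+2 = 5 → write 1 carry 2
  0×3+2 = 2 → write 0 carry 1
  1×3+1 = 4 → write 0 carry 2
  1×3+2 = 5 → write 1 carry 2
  0×3+2 = 2 → write 0 carry 1
  0×3+1 = 1 → write 1
  0×3 = 0 → write 0
  0×3 = 0 → write 0
  0×3 = 0 → write 0
  1×3 = 3 → write 1 carry 1
  0×3+1 = 1 → write 1
  1×3 = 3 → write 1 carry 1
  1×3+1 = 4 → write 0 carry 2
  remaining carry: 10

0b100111000101001111011000101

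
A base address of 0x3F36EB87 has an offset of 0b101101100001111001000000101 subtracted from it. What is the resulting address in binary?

0b111001100001011111100110000010

0x3F36EB87 = 0b111111001101101110101110000111 in binary.
Subtract column by column in base 2:
  1-1 → 0
  1-0 → 1
  1-1 → 0
  0-0 → 0
  0-0 → 0
  0-0 → 0
  0-0 → 0
  1-0 → 1
  1-0 → 1
  1-1 → 0
  0-0 → 0
  1-0 → 1
  0-1 → 1 (borrow)
  1-1-1 → 1 (borrow)
  1-1-1 → 1 (borrow)
  1-1-1 → 1 (borrow)
  0-0-1 → 1 (borrow)
  1-0-1 → 0
  1-0 → 1
  0-0 → 0
  1-1 → 0
  1-1 → 0
  0-0 → 0
  0-1 → 1 (borrow)
  1-1-1 → 1 (borrow)
  1-0-1 → 0
  1-1 → 0
  1-0 → 1
  1-0 → 1
  1-0 → 1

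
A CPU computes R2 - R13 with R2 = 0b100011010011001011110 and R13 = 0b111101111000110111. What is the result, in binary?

0b11011100100000100111

Subtract column by column in base 2:
  0-1 → 1 (borrow)
  1-1-1 → 1 (borrow)
  1-1-1 → 1 (borrow)
  1-0-1 → 0
  1-1 → 0
  0-1 → 1 (borrow)
  1-0-1 → 0
  0-0 → 0
  0-0 → 0
  1-1 → 0
  1-1 → 0
  0-1 → 1 (borrow)
  0-1-1 → 0 (borrow)
  1-0-1 → 0
  0-1 → 1 (borrow)
  1-1-1 → 1 (borrow)
  1-1-1 → 1 (borrow)
  0-1-1 → 0 (borrow)
  0-0-1 → 1 (borrow)
  0-0-1 → 1 (borrow)
  1-0-1 → 0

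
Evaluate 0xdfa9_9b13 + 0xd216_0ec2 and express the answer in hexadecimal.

Add column by column in base 16, right to left:
  3+2 = 5
  1+c = d
  b+e = 9 carry 1
  9+0+1 = a
  9+6 = f
  a+1 = b
  f+2 = 1 carry 1
  d+d+1 = b carry 1
  final carry 1

0x1b1bfa9d5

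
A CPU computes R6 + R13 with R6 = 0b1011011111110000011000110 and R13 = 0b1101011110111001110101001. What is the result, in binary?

0b11000111110101010001101111

Add column by column in base 2, right to left:
  0+1 = 1
  1+0 = 1
  1+0 = 1
  0+1 = 1
  0+0 = 0
  0+1 = 1
  1+0 = 1
  1+1 = 0 carry 1
  0+1+1 = 0 carry 1
  0+1+1 = 0 carry 1
  0+0+1 = 1
  0+0 = 0
  0+1 = 1
  1+1 = 0 carry 1
  1+1+1 = 1 carry 1
  1+0+1 = 0 carry 1
  1+1+1 = 1 carry 1
  1+1+1 = 1 carry 1
  1+1+1 = 1 carry 1
  1+1+1 = 1 carry 1
  0+0+1 = 1
  1+1 = 0 carry 1
  1+0+1 = 0 carry 1
  0+1+1 = 0 carry 1
  1+1+1 = 1 carry 1
  final carry 1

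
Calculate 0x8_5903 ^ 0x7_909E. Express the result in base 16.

0xFC99D

XOR each hex digit independently (no carries):
  8^7=F, 5^9=C, 9^0=9, 0^9=9, 3^E=D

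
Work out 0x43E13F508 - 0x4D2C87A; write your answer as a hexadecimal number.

0x439412C8E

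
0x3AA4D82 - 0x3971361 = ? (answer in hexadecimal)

0x133A21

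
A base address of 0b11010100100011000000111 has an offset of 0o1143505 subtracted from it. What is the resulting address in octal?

0o31277302

0b11010100100011000000111 = 0o32443007 in octal.
Subtract column by column in base 8:
  7-5 → 2
  0-0 → 0
  0-5 → 3 (borrow)
  3-3-1 → 7 (borrow)
  4-4-1 → 7 (borrow)
  4-1-1 → 2
  2-1 → 1
  3-0 → 3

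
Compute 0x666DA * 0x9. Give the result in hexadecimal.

Multiply each base-16 digit by 9, carrying:
  A×9 = 90 → write A carry 5
  D×9+5 = 122 → write A carry 7
  6×9+7 = 61 → write D carry 3
  6×9+3 = 57 → write 9 carry 3
  6×9+3 = 57 → write 9 carry 3
  remaining carry: 3

0x399DAA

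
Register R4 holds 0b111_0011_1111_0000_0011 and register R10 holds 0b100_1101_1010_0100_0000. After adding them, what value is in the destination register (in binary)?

0b11000001100101000011

Add column by column in base 2, right to left:
  1+0 = 1
  1+0 = 1
  0+0 = 0
  0+0 = 0
  0+0 = 0
  0+0 = 0
  0+1 = 1
  0+0 = 0
  1+0 = 1
  1+1 = 0 carry 1
  1+0+1 = 0 carry 1
  1+1+1 = 1 carry 1
  1+1+1 = 1 carry 1
  1+0+1 = 0 carry 1
  0+1+1 = 0 carry 1
  0+1+1 = 0 carry 1
  1+0+1 = 0 carry 1
  1+0+1 = 0 carry 1
  1+1+1 = 1 carry 1
  final carry 1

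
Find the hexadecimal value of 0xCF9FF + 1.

The trailing 2 digits are F (max in base 16), so adding 1 cascades: they roll to 0 and the next digit up increments.

0xCFA00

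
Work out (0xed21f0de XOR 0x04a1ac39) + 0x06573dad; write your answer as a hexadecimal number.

0xefd79a94

First 0xed21f0de XOR 0x04a1ac39 = 0xe9805ce7.
Add column by column in base 16, right to left:
  7+d = 4 carry 1
  e+a+1 = 9 carry 1
  c+d+1 = a carry 1
  5+3+1 = 9
  0+7 = 7
  8+5 = d
  9+6 = f
  e+0 = e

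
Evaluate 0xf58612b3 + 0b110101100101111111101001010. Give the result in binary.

0b11111100001110010001000111111101

0xf58612b3 = 0b11110101100001100001001010110011 in binary.
Add column by column in base 2, right to left:
  1+0 = 1
  1+1 = 0 carry 1
  0+0+1 = 1
  0+1 = 1
  1+0 = 1
  1+0 = 1
  0+1 = 1
  1+0 = 1
  0+1 = 1
  1+1 = 0 carry 1
  0+1+1 = 0 carry 1
  0+1+1 = 0 carry 1
  1+1+1 = 1 carry 1
  0+1+1 = 0 carry 1
  0+1+1 = 0 carry 1
  0+1+1 = 0 carry 1
  0+0+1 = 1
  1+1 = 0 carry 1
  1+0+1 = 0 carry 1
  0+0+1 = 1
  0+1 = 1
  0+1 = 1
  0+0 = 0
  1+1 = 0 carry 1
  1+0+1 = 0 carry 1
  0+1+1 = 0 carry 1
  1+1+1 = 1 carry 1
  0+0+1 = 1
  1+0 = 1
  1+0 = 1
  1+0 = 1
  1+0 = 1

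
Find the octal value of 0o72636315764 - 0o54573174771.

Subtract column by column in base 8:
  4-1 → 3
  6-7 → 7 (borrow)
  7-7-1 → 7 (borrow)
  5-4-1 → 0
  1-7 → 2 (borrow)
  3-1-1 → 1
  6-3 → 3
  3-7 → 4 (borrow)
  6-5-1 → 0
  2-4 → 6 (borrow)
  7-5-1 → 1

0o16043120773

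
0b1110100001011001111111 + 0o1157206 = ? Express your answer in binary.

0b1111101111010100000101

0o1157206 = 0b1001101111010000110 in binary.
Add column by column in base 2, right to left:
  1+0 = 1
  1+1 = 0 carry 1
  1+1+1 = 1 carry 1
  1+0+1 = 0 carry 1
  1+0+1 = 0 carry 1
  1+0+1 = 0 carry 1
  1+0+1 = 0 carry 1
  0+1+1 = 0 carry 1
  0+0+1 = 1
  1+1 = 0 carry 1
  1+1+1 = 1 carry 1
  0+1+1 = 0 carry 1
  1+1+1 = 1 carry 1
  0+0+1 = 1
  0+1 = 1
  0+1 = 1
  0+0 = 0
  1+0 = 1
  0+1 = 1
  1+0 = 1
  1+0 = 1
  1+0 = 1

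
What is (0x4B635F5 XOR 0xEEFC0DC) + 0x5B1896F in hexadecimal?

0x100B7E98

First 0x4B635F5 XOR 0xEEFC0DC = 0xA59F529.
Add column by column in base 16, right to left:
  9+F = 8 carry 1
  2+6+1 = 9
  5+9 = E
  F+8 = 7 carry 1
  9+1+1 = B
  5+B = 0 carry 1
  A+5+1 = 0 carry 1
  final carry 1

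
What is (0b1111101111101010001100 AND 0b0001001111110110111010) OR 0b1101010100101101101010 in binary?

0b1111101111101010001100 AND 0b0001001111110110111010 = 0b0001001111100010001000.
Then OR with 0b1101010100101101101010.

0b1101011111101111101010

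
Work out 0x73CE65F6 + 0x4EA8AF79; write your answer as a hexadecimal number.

Add column by column in base 16, right to left:
  6+9 = F
  F+7 = 6 carry 1
  5+F+1 = 5 carry 1
  6+A+1 = 1 carry 1
  E+8+1 = 7 carry 1
  C+A+1 = 7 carry 1
  3+E+1 = 2 carry 1
  7+4+1 = C

0xC277156F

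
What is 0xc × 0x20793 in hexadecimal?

Multiply each base-16 digit by 12, carrying:
  3×12 = 36 → write 4 carry 2
  9×12+2 = 110 → write e carry 6
  7×12+6 = 90 → write a carry 5
  0×12+5 = 5 → write 5
  2×12 = 24 → write 8 carry 1
  remaining carry: 1

0x185ae4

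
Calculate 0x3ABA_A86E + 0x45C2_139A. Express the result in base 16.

0x807CBC08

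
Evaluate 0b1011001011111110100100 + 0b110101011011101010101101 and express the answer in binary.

Add column by column in base 2, right to left:
  0+1 = 1
  0+0 = 0
  1+1 = 0 carry 1
  0+1+1 = 0 carry 1
  0+0+1 = 1
  1+1 = 0 carry 1
  0+0+1 = 1
  1+1 = 0 carry 1
  1+0+1 = 0 carry 1
  1+1+1 = 1 carry 1
  1+0+1 = 0 carry 1
  1+1+1 = 1 carry 1
  1+1+1 = 1 carry 1
  1+1+1 = 1 carry 1
  0+0+1 = 1
  1+1 = 0 carry 1
  0+1+1 = 0 carry 1
  0+0+1 = 1
  1+1 = 0 carry 1
  1+0+1 = 0 carry 1
  0+1+1 = 0 carry 1
  1+0+1 = 0 carry 1
  0+1+1 = 0 carry 1
  0+1+1 = 0 carry 1
  final carry 1

0b1000000100111101001010001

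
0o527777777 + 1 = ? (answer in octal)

0o530000000

The trailing 7 digits are 7 (max in base 8), so adding 1 cascades: they roll to 0 and the next digit up increments.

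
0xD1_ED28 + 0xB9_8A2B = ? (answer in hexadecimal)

Add column by column in base 16, right to left:
  8+B = 3 carry 1
  2+2+1 = 5
  D+A = 7 carry 1
  E+8+1 = 7 carry 1
  1+9+1 = B
  D+B = 8 carry 1
  final carry 1

0x18B7753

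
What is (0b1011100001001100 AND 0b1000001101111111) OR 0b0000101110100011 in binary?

0b1011100001001100 AND 0b1000001101111111 = 0b1000000001001100.
Then OR with 0b0000101110100011.

0b1000101111101111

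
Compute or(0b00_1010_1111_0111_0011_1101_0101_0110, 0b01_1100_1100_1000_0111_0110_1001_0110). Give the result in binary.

OR bit by bit (1 where either bit is 1):
  001010111101110011110101010110
| 011100110010000111011010010110
= 011110111111110111111111010110

0b011110111111110111111111010110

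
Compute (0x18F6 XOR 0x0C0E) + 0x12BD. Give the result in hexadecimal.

First 0x18F6 XOR 0x0C0E = 0x14F8.
Add column by column in base 16, right to left:
  8+D = 5 carry 1
  F+B+1 = B carry 1
  4+2+1 = 7
  1+1 = 2

0x27B5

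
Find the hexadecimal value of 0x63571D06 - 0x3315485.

0x6025C881

Subtract column by column in base 16:
  6-5 → 1
  0-8 → 8 (borrow)
  D-4-1 → 8
  1-5 → C (borrow)
  7-1-1 → 5
  5-3 → 2
  3-3 → 0
  6-0 → 6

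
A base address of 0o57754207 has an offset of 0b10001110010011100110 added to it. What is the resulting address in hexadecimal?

0xC8BD6D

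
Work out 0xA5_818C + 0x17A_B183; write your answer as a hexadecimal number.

0x220330F

Add column by column in base 16, right to left:
  C+3 = F
  8+8 = 0 carry 1
  1+1+1 = 3
  8+B = 3 carry 1
  5+A+1 = 0 carry 1
  A+7+1 = 2 carry 1
  0+1+1 = 2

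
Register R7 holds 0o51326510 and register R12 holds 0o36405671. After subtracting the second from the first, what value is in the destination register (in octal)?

Subtract column by column in base 8:
  0-1 → 7 (borrow)
  1-7-1 → 1 (borrow)
  5-6-1 → 6 (borrow)
  6-5-1 → 0
  2-0 → 2
  3-4 → 7 (borrow)
  1-6-1 → 2 (borrow)
  5-3-1 → 1

0o12720617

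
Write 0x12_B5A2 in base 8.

0o4532642

Expand each hex digit to 4 bits: 1=0001 2=0010 B=1011 5=0101 A=1010 2=0010.
Group the bits in threes: 100 101 011 010 110 100 010 → 4532642.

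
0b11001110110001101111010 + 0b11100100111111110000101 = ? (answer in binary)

Add column by column in base 2, right to left:
  0+1 = 1
  1+0 = 1
  0+1 = 1
  1+0 = 1
  1+0 = 1
  1+0 = 1
  1+0 = 1
  0+1 = 1
  1+1 = 0 carry 1
  1+1+1 = 1 carry 1
  0+1+1 = 0 carry 1
  0+1+1 = 0 carry 1
  0+1+1 = 0 carry 1
  1+1+1 = 1 carry 1
  1+1+1 = 1 carry 1
  0+0+1 = 1
  1+0 = 1
  1+1 = 0 carry 1
  1+0+1 = 0 carry 1
  0+0+1 = 1
  0+1 = 1
  1+1 = 0 carry 1
  1+1+1 = 1 carry 1
  final carry 1

0b110110011110001011111111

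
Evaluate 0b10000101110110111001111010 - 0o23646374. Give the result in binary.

0b1110010000010000101111110

0o23646374 = 0b10011110100110011111100 in binary.
Subtract column by column in base 2:
  0-0 → 0
  1-0 → 1
  0-1 → 1 (borrow)
  1-1-1 → 1 (borrow)
  1-1-1 → 1 (borrow)
  1-1-1 → 1 (borrow)
  1-1-1 → 1 (borrow)
  0-1-1 → 0 (borrow)
  0-0-1 → 1 (borrow)
  1-0-1 → 0
  1-1 → 0
  1-1 → 0
  0-0 → 0
  1-0 → 1
  1-1 → 0
  0-0 → 0
  1-1 → 0
  1-1 → 0
  1-1 → 0
  0-1 → 1 (borrow)
  1-0-1 → 0
  0-0 → 0
  0-1 → 1 (borrow)
  0-0-1 → 1 (borrow)
  0-0-1 → 1 (borrow)
  1-0-1 → 0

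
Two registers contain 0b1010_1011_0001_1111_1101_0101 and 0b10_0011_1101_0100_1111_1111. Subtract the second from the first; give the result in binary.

Subtract column by column in base 2:
  1-1 → 0
  0-1 → 1 (borrow)
  1-1-1 → 1 (borrow)
  0-1-1 → 0 (borrow)
  1-1-1 → 1 (borrow)
  0-1-1 → 0 (borrow)
  1-1-1 → 1 (borrow)
  1-1-1 → 1 (borrow)
  1-0-1 → 0
  1-0 → 1
  1-1 → 0
  1-0 → 1
  1-1 → 0
  0-0 → 0
  0-1 → 1 (borrow)
  0-1-1 → 0 (borrow)
  1-1-1 → 1 (borrow)
  1-1-1 → 1 (borrow)
  0-0-1 → 1 (borrow)
  1-0-1 → 0
  0-0 → 0
  1-1 → 0
  0-0 → 0
  1-0 → 1

0b100001110100101011010110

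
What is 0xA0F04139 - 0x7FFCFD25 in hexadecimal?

Subtract column by column in base 16:
  9-5 → 4
  3-2 → 1
  1-D → 4 (borrow)
  4-F-1 → 4 (borrow)
  0-C-1 → 3 (borrow)
  F-F-1 → F (borrow)
  0-F-1 → 0 (borrow)
  A-7-1 → 2

0x20F34414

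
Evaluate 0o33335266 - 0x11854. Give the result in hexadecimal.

0x6CA262

0o33335266 = 0x6DBAB6 in hexadecimal.
Subtract column by column in base 16:
  6-4 → 2
  B-5 → 6
  A-8 → 2
  B-1 → A
  D-1 → C
  6-0 → 6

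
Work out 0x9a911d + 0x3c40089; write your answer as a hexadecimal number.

0x45e91a6

Add column by column in base 16, right to left:
  d+9 = 6 carry 1
  1+8+1 = a
  1+0 = 1
  9+0 = 9
  a+4 = e
  9+c = 5 carry 1
  0+3+1 = 4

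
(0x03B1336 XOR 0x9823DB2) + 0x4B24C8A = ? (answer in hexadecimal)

First 0x03B1336 XOR 0x9823DB2 = 0x9B92E84.
Add column by column in base 16, right to left:
  4+A = E
  8+8 = 0 carry 1
  E+C+1 = B carry 1
  2+4+1 = 7
  9+2 = B
  B+B = 6 carry 1
  9+4+1 = E

0xE6B7B0E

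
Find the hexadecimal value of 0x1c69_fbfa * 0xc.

0x154f7cfb8

Multiply each base-16 digit by 12, carrying:
  a×12 = 120 → write 8 carry 7
  f×12+7 = 187 → write b carry 11
  b×12+11 = 143 → write f carry 8
  f×12+8 = 188 → write c carry 11
  9×12+11 = 119 → write 7 carry 7
  6×12+7 = 79 → write f carry 4
  c×12+4 = 148 → write 4 carry 9
  1×12+9 = 21 → write 5 carry 1
  remaining carry: 1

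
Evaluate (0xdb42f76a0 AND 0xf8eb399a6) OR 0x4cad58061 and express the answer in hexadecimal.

0xdcef790e1

0xdb42f76a0 AND 0xf8eb399a6 = 0xd842310a0.
Then OR with 0x4cad58061.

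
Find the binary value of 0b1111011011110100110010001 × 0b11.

0b101110010011011110010110011

Multiply each base-2 digit by 3, carrying:
  1×3 = 3 → write 1 carry 1
  0×3+1 = 1 → write 1
  0×3 = 0 → write 0
  0×3 = 0 → write 0
  1×3 = 3 → write 1 carry 1
  0×3+1 = 1 → write 1
  0×3 = 0 → write 0
  1×3 = 3 → write 1 carry 1
  1×3+1 = 4 → write 0 carry 2
  0×3+2 = 2 → write 0 carry 1
  0×3+1 = 1 → write 1
  1×3 = 3 → write 1 carry 1
  0×3+1 = 1 → write 1
  1×3 = 3 → write 1 carry 1
  1×3+1 = 4 → write 0 carry 2
  1×3+2 = 5 → write 1 carry 2
  1×3+2 = 5 → write 1 carry 2
  0×3+2 = 2 → write 0 carry 1
  1×3+1 = 4 → write 0 carry 2
  1×3+2 = 5 → write 1 carry 2
  0×3+2 = 2 → write 0 carry 1
  1×3+1 = 4 → write 0 carry 2
  1×3+2 = 5 → write 1 carry 2
  1×3+2 = 5 → write 1 carry 2
  1×3+2 = 5 → write 1 carry 2
  remaining carry: 10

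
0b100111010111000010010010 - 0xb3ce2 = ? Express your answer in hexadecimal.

0b100111010111000010010010 = 0x9d7092 in hexadecimal.
Subtract column by column in base 16:
  2-2 → 0
  9-e → b (borrow)
  0-c-1 → 3 (borrow)
  7-3-1 → 3
  d-b → 2
  9-0 → 9

0x9233b0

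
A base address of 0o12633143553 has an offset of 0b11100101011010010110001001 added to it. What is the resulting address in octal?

0o13200466364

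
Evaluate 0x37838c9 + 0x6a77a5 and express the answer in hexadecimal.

0x3e2b06e

Add column by column in base 16, right to left:
  9+5 = e
  c+a = 6 carry 1
  8+7+1 = 0 carry 1
  3+7+1 = b
  8+a = 2 carry 1
  7+6+1 = e
  3+0 = 3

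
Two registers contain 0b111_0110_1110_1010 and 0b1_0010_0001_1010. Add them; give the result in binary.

Add column by column in base 2, right to left:
  0+0 = 0
  1+1 = 0 carry 1
  0+0+1 = 1
  1+1 = 0 carry 1
  0+1+1 = 0 carry 1
  1+0+1 = 0 carry 1
  1+0+1 = 0 carry 1
  1+0+1 = 0 carry 1
  0+0+1 = 1
  1+1 = 0 carry 1
  1+0+1 = 0 carry 1
  0+0+1 = 1
  1+1 = 0 carry 1
  1+0+1 = 0 carry 1
  1+0+1 = 0 carry 1
  final carry 1

0b1000100100000100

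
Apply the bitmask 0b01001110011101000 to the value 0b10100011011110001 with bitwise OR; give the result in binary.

OR bit by bit (1 where either bit is 1):
  10100011011110001
| 01001110011101000
= 11101111011111001

0b11101111011111001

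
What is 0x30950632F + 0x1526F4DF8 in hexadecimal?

0x45BBFB127

Add column by column in base 16, right to left:
  F+8 = 7 carry 1
  2+F+1 = 2 carry 1
  3+D+1 = 1 carry 1
  6+4+1 = B
  0+F = F
  5+6 = B
  9+2 = B
  0+5 = 5
  3+1 = 4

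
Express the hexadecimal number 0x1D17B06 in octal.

0o164275406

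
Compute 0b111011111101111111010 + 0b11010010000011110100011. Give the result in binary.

0b100001110000001110011101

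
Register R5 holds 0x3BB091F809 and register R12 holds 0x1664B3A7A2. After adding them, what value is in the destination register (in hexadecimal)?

0x5215459FAB

Add column by column in base 16, right to left:
  9+2 = B
  0+A = A
  8+7 = F
  F+A = 9 carry 1
  1+3+1 = 5
  9+B = 4 carry 1
  0+4+1 = 5
  B+6 = 1 carry 1
  B+6+1 = 2 carry 1
  3+1+1 = 5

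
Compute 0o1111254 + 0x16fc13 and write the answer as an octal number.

0o6707277

0x16fc13 = 0o5576023 in octal.
Add column by column in base 8, right to left:
  4+3 = 7
  5+2 = 7
  2+0 = 2
  1+6 = 7
  1+7 = 0 carry 1
  1+5+1 = 7
  1+5 = 6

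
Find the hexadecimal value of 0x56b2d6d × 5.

0x1b17e321

Multiply each base-16 digit by 5, carrying:
  d×5 = 65 → write 1 carry 4
  6×5+4 = 34 → write 2 carry 2
  d×5+2 = 67 → write 3 carry 4
  2×5+4 = 14 → write e
  b×5 = 55 → write 7 carry 3
  6×5+3 = 33 → write 1 carry 2
  5×5+2 = 27 → write b carry 1
  remaining carry: 1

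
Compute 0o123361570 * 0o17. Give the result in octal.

0o2344052010

Multiply each base-8 digit by 15, carrying:
  0×15 = 0 → write 0
  7×15 = 105 → write 1 carry 13
  5×15+13 = 88 → write 0 carry 11
  1×15+11 = 26 → write 2 carry 3
  6×15+3 = 93 → write 5 carry 11
  3×15+11 = 56 → write 0 carry 7
  3×15+7 = 52 → write 4 carry 6
  2×15+6 = 36 → write 4 carry 4
  1×15+4 = 19 → write 3 carry 2
  remaining carry: 2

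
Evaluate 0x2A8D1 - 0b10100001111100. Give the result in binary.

0b101000000001010101

0x2A8D1 = 0b101010100011010001 in binary.
Subtract column by column in base 2:
  1-0 → 1
  0-0 → 0
  0-1 → 1 (borrow)
  0-1-1 → 0 (borrow)
  1-1-1 → 1 (borrow)
  0-1-1 → 0 (borrow)
  1-1-1 → 1 (borrow)
  1-0-1 → 0
  0-0 → 0
  0-0 → 0
  0-0 → 0
  1-1 → 0
  0-0 → 0
  1-1 → 0
  0-0 → 0
  1-0 → 1
  0-0 → 0
  1-0 → 1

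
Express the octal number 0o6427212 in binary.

0b110100010111010001010

Each octal digit is 3 bits: 6=110 4=100 2=010 7=111 2=010 1=001 2=010.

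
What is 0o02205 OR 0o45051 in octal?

OR each oct digit independently (no carries):
  0|4=4, 2|5=7, 2|0=2, 0|5=5, 5|1=5

0o47255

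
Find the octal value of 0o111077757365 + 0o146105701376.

Add column by column in base 8, right to left:
  5+6 = 3 carry 1
  6+7+1 = 6 carry 1
  3+3+1 = 7
  7+1 = 0 carry 1
  5+0+1 = 6
  7+7 = 6 carry 1
  7+5+1 = 5 carry 1
  7+0+1 = 0 carry 1
  0+1+1 = 2
  1+6 = 7
  1+4 = 5
  1+1 = 2

0o257205660763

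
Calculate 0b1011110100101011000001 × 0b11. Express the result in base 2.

Multiply each base-2 digit by 3, carrying:
  1×3 = 3 → write 1 carry 1
  0×3+1 = 1 → write 1
  0×3 = 0 → write 0
  0×3 = 0 → write 0
  0×3 = 0 → write 0
  0×3 = 0 → write 0
  1×3 = 3 → write 1 carry 1
  1×3+1 = 4 → write 0 carry 2
  0×3+2 = 2 → write 0 carry 1
  1×3+1 = 4 → write 0 carry 2
  0×3+2 = 2 → write 0 carry 1
  1×3+1 = 4 → write 0 carry 2
  0×3+2 = 2 → write 0 carry 1
  0×3+1 = 1 → write 1
  1×3 = 3 → write 1 carry 1
  0×3+1 = 1 → write 1
  1×3 = 3 → write 1 carry 1
  1×3+1 = 4 → write 0 carry 2
  1×3+2 = 5 → write 1 carry 2
  1×3+2 = 5 → write 1 carry 2
  0×3+2 = 2 → write 0 carry 1
  1×3+1 = 4 → write 0 carry 2
  remaining carry: 10

0b100011011110000001000011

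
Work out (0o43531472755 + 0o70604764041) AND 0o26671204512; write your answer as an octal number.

0o24230004012

Add column by column in base 8, right to left:
  5+1 = 6
  5+4 = 1 carry 1
  7+0+1 = 0 carry 1
  2+4+1 = 7
  7+6 = 5 carry 1
  4+7+1 = 4 carry 1
  1+4+1 = 6
  3+0 = 3
  5+6 = 3 carry 1
  3+0+1 = 4
  4+7 = 3 carry 1
  final carry 1
Sum = 0o134336457016; now AND with 0o26671204512:
  1&0=0, 3&2=2, 4&6=4, 3&6=2, 3&7=3, 6&1=0, 4&2=0, 5&0=0, 7&4=4, 0&5=0, 1&1=1, 6&2=2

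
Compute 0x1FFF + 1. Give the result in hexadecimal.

The trailing 3 digits are F (max in base 16), so adding 1 cascades: they roll to 0 and the next digit up increments.

0x2000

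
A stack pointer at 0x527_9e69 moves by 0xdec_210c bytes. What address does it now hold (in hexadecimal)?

0x1313bf75

Add column by column in base 16, right to left:
  9+c = 5 carry 1
  6+0+1 = 7
  e+1 = f
  9+2 = b
  7+c = 3 carry 1
  2+e+1 = 1 carry 1
  5+d+1 = 3 carry 1
  final carry 1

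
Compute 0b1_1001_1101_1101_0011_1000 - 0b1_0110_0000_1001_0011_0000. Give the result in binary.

0b111101010000001000

Subtract column by column in base 2:
  0-0 → 0
  0-0 → 0
  0-0 → 0
  1-0 → 1
  1-1 → 0
  1-1 → 0
  0-0 → 0
  0-0 → 0
  1-1 → 0
  0-0 → 0
  1-0 → 1
  1-1 → 0
  1-0 → 1
  0-0 → 0
  1-0 → 1
  1-0 → 1
  1-0 → 1
  0-1 → 1 (borrow)
  0-1-1 → 0 (borrow)
  1-0-1 → 0
  1-1 → 0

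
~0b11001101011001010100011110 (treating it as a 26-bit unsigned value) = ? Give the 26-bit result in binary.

0b00110010100110101011100001

Invert each bit: 11001101011001010100011110 → 00110010100110101011100001.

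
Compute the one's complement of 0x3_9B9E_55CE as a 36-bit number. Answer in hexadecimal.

Each hex digit d becomes F−d:
  3→C, 9→6, B→4, 9→6, E→1, 5→A, 5→A, C→3, E→1

0xC6461AA31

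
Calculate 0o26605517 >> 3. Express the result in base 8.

0o2660551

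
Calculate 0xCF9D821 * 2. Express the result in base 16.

Multiply each base-16 digit by 2, carrying:
  1×2 = 2 → write 2
  2×2 = 4 → write 4
  8×2 = 16 → write 0 carry 1
  D×2+1 = 27 → write B carry 1
  9×2+1 = 19 → write 3 carry 1
  F×2+1 = 31 → write F carry 1
  C×2+1 = 25 → write 9 carry 1
  remaining carry: 1

0x19F3B042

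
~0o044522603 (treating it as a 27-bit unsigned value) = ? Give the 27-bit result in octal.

0o733255174

Each oct digit d becomes 7−d:
  0→7, 4→3, 4→3, 5→2, 2→5, 2→5, 6→1, 0→7, 3→4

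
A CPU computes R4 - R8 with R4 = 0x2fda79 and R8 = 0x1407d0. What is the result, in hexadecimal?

Subtract column by column in base 16:
  9-0 → 9
  7-d → a (borrow)
  a-7-1 → 2
  d-0 → d
  f-4 → b
  2-1 → 1

0x1bd2a9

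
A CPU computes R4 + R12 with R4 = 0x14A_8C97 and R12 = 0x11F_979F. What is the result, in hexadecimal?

0x26A2436

Add column by column in base 16, right to left:
  7+F = 6 carry 1
  9+9+1 = 3 carry 1
  C+7+1 = 4 carry 1
  8+9+1 = 2 carry 1
  A+F+1 = A carry 1
  4+1+1 = 6
  1+1 = 2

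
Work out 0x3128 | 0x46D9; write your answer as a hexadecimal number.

0x77F9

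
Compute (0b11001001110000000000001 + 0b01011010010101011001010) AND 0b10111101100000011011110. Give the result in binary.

Add column by column in base 2, right to left:
  1+0 = 1
  0+1 = 1
  0+0 = 0
  0+1 = 1
  0+0 = 0
  0+0 = 0
  0+1 = 1
  0+1 = 1
  0+0 = 0
  0+1 = 1
  0+0 = 0
  0+1 = 1
  0+0 = 0
  1+1 = 0 carry 1
  1+0+1 = 0 carry 1
  1+0+1 = 0 carry 1
  0+1+1 = 0 carry 1
  0+0+1 = 1
  1+1 = 0 carry 1
  0+1+1 = 0 carry 1
  0+0+1 = 1
  1+1 = 0 carry 1
  1+0+1 = 0 carry 1
  final carry 1
Sum = 0b100100100000101011001011; now AND with 0b10111101100000011011110:
  100100100000101011001011
& 010111101100000011011110
= 000100100000000011001010

0b100100000000011001010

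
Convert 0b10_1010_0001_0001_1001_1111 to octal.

0o12410637

Group the bits in threes: 001 010 100 001 000 110 011 111 → 12410637.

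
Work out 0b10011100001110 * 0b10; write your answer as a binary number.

Multiply each base-2 digit by 2, carrying:
  0×2 = 0 → write 0
  1×2 = 2 → write 0 carry 1
  1×2+1 = 3 → write 1 carry 1
  1×2+1 = 3 → write 1 carry 1
  0×2+1 = 1 → write 1
  0×2 = 0 → write 0
  0×2 = 0 → write 0
  0×2 = 0 → write 0
  1×2 = 2 → write 0 carry 1
  1×2+1 = 3 → write 1 carry 1
  1×2+1 = 3 → write 1 carry 1
  0×2+1 = 1 → write 1
  0×2 = 0 → write 0
  1×2 = 2 → write 0 carry 1
  remaining carry: 1

0b100111000011100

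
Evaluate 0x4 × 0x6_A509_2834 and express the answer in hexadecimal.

0x1A9424A0D0

Multiply each base-16 digit by 4, carrying:
  4×4 = 16 → write 0 carry 1
  3×4+1 = 13 → write D
  8×4 = 32 → write 0 carry 2
  2×4+2 = 10 → write A
  9×4 = 36 → write 4 carry 2
  0×4+2 = 2 → write 2
  5×4 = 20 → write 4 carry 1
  A×4+1 = 41 → write 9 carry 2
  6×4+2 = 26 → write A carry 1
  remaining carry: 1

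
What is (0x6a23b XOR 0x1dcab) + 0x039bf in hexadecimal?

0x7b84f

First 0x6a23b XOR 0x1dcab = 0x77e90.
Add column by column in base 16, right to left:
  0+f = f
  9+b = 4 carry 1
  e+9+1 = 8 carry 1
  7+3+1 = b
  7+0 = 7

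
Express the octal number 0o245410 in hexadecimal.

0x14b08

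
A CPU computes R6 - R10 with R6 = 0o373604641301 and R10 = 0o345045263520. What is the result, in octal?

0o26537355561

Subtract column by column in base 8:
  1-0 → 1
  0-2 → 6 (borrow)
  3-5-1 → 5 (borrow)
  1-3-1 → 5 (borrow)
  4-6-1 → 5 (borrow)
  6-2-1 → 3
  4-5 → 7 (borrow)
  0-4-1 → 3 (borrow)
  6-0-1 → 5
  3-5 → 6 (borrow)
  7-4-1 → 2
  3-3 → 0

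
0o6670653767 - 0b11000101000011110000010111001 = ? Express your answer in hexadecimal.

0x1E41773E

0o6670653767 = 0x36E357F7 in hexadecimal.
0b11000101000011110000010111001 = 0x18A1E0B9 in hexadecimal.
Subtract column by column in base 16:
  7-9 → E (borrow)
  F-B-1 → 3
  7-0 → 7
  5-E → 7 (borrow)
  3-1-1 → 1
  E-A → 4
  6-8 → E (borrow)
  3-1-1 → 1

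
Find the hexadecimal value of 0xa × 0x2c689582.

Multiply each base-16 digit by 10, carrying:
  2×10 = 20 → write 4 carry 1
  8×10+1 = 81 → write 1 carry 5
  5×10+5 = 55 → write 7 carry 3
  9×10+3 = 93 → write d carry 5
  8×10+5 = 85 → write 5 carry 5
  6×10+5 = 65 → write 1 carry 4
  c×10+4 = 124 → write c carry 7
  2×10+7 = 27 → write b carry 1
  remaining carry: 1

0x1bc15d714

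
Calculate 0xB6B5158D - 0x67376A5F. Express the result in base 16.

0x4F7DAB2E

Subtract column by column in base 16:
  D-F → E (borrow)
  8-5-1 → 2
  5-A → B (borrow)
  1-6-1 → A (borrow)
  5-7-1 → D (borrow)
  B-3-1 → 7
  6-7 → F (borrow)
  B-6-1 → 4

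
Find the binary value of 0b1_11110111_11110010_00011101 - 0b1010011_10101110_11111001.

Subtract column by column in base 2:
  1-1 → 0
  0-0 → 0
  1-0 → 1
  1-1 → 0
  1-1 → 0
  0-1 → 1 (borrow)
  0-1-1 → 0 (borrow)
  0-1-1 → 0 (borrow)
  0-0-1 → 1 (borrow)
  1-1-1 → 1 (borrow)
  0-1-1 → 0 (borrow)
  0-1-1 → 0 (borrow)
  1-0-1 → 0
  1-1 → 0
  1-0 → 1
  1-1 → 0
  1-1 → 0
  1-1 → 0
  1-0 → 1
  0-0 → 0
  1-1 → 0
  1-0 → 1
  1-1 → 0
  1-0 → 1
  1-0 → 1

0b1101001000100001100100100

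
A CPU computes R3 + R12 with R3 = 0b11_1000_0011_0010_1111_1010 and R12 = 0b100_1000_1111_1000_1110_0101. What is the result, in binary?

0b100000010010101111011111

Add column by column in base 2, right to left:
  0+1 = 1
  1+0 = 1
  0+1 = 1
  1+0 = 1
  1+0 = 1
  1+1 = 0 carry 1
  1+1+1 = 1 carry 1
  1+1+1 = 1 carry 1
  0+0+1 = 1
  1+0 = 1
  0+0 = 0
  0+1 = 1
  1+1 = 0 carry 1
  1+1+1 = 1 carry 1
  0+1+1 = 0 carry 1
  0+1+1 = 0 carry 1
  0+0+1 = 1
  0+0 = 0
  0+0 = 0
  1+1 = 0 carry 1
  1+0+1 = 0 carry 1
  1+0+1 = 0 carry 1
  0+1+1 = 0 carry 1
  final carry 1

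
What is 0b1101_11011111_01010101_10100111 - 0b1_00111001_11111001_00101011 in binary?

Subtract column by column in base 2:
  1-1 → 0
  1-1 → 0
  1-0 → 1
  0-1 → 1 (borrow)
  0-0-1 → 1 (borrow)
  1-1-1 → 1 (borrow)
  0-0-1 → 1 (borrow)
  1-0-1 → 0
  1-1 → 0
  0-0 → 0
  1-0 → 1
  0-1 → 1 (borrow)
  1-1-1 → 1 (borrow)
  0-1-1 → 0 (borrow)
  1-1-1 → 1 (borrow)
  0-1-1 → 0 (borrow)
  1-1-1 → 1 (borrow)
  1-0-1 → 0
  1-0 → 1
  1-1 → 0
  1-1 → 0
  0-1 → 1 (borrow)
  1-0-1 → 0
  1-0 → 1
  1-1 → 0
  0-0 → 0
  1-0 → 1
  1-0 → 1

0b1100101001010101110001111100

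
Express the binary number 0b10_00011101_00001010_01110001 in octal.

Group the bits in threes: 010 000 111 010 000 101 001 110 001 → 207205161.

0o207205161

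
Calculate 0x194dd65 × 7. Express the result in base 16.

0xb120dc3

Multiply each base-16 digit by 7, carrying:
  5×7 = 35 → write 3 carry 2
  6×7+2 = 44 → write c carry 2
  d×7+2 = 93 → write d carry 5
  d×7+5 = 96 → write 0 carry 6
  4×7+6 = 34 → write 2 carry 2
  9×7+2 = 65 → write 1 carry 4
  1×7+4 = 11 → write b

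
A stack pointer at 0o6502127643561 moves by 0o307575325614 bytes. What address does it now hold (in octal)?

0o7011725171375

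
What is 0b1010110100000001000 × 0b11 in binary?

Multiply each base-2 digit by 3, carrying:
  0×3 = 0 → write 0
  0×3 = 0 → write 0
  0×3 = 0 → write 0
  1×3 = 3 → write 1 carry 1
  0×3+1 = 1 → write 1
  0×3 = 0 → write 0
  0×3 = 0 → write 0
  0×3 = 0 → write 0
  0×3 = 0 → write 0
  0×3 = 0 → write 0
  0×3 = 0 → write 0
  1×3 = 3 → write 1 carry 1
  0×3+1 = 1 → write 1
  1×3 = 3 → write 1 carry 1
  1×3+1 = 4 → write 0 carry 2
  0×3+2 = 2 → write 0 carry 1
  1×3+1 = 4 → write 0 carry 2
  0×3+2 = 2 → write 0 carry 1
  1×3+1 = 4 → write 0 carry 2
  remaining carry: 10

0b100000011100000011000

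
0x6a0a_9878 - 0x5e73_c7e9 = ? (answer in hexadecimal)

0xb96d08f

Subtract column by column in base 16:
  8-9 → f (borrow)
  7-e-1 → 8 (borrow)
  8-7-1 → 0
  9-c → d (borrow)
  a-3-1 → 6
  0-7 → 9 (borrow)
  a-e-1 → b (borrow)
  6-5-1 → 0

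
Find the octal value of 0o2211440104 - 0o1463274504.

0o526143400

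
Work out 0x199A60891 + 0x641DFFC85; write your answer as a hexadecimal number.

0x7DB860516

Add column by column in base 16, right to left:
  1+5 = 6
  9+8 = 1 carry 1
  8+C+1 = 5 carry 1
  0+F+1 = 0 carry 1
  6+F+1 = 6 carry 1
  A+D+1 = 8 carry 1
  9+1+1 = B
  9+4 = D
  1+6 = 7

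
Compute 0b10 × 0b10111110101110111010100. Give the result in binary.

Multiply each base-2 digit by 2, carrying:
  0×2 = 0 → write 0
  0×2 = 0 → write 0
  1×2 = 2 → write 0 carry 1
  0×2+1 = 1 → write 1
  1×2 = 2 → write 0 carry 1
  0×2+1 = 1 → write 1
  1×2 = 2 → write 0 carry 1
  1×2+1 = 3 → write 1 carry 1
  1×2+1 = 3 → write 1 carry 1
  0×2+1 = 1 → write 1
  1×2 = 2 → write 0 carry 1
  1×2+1 = 3 → write 1 carry 1
  1×2+1 = 3 → write 1 carry 1
  0×2+1 = 1 → write 1
  1×2 = 2 → write 0 carry 1
  0×2+1 = 1 → write 1
  1×2 = 2 → write 0 carry 1
  1×2+1 = 3 → write 1 carry 1
  1×2+1 = 3 → write 1 carry 1
  1×2+1 = 3 → write 1 carry 1
  1×2+1 = 3 → write 1 carry 1
  0×2+1 = 1 → write 1
  1×2 = 2 → write 0 carry 1
  remaining carry: 1

0b101111101011101110101000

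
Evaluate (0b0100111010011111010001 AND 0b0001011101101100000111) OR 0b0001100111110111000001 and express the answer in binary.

0b0100111010011111010001 AND 0b0001011101101100000111 = 0b0000011000001100000001.
Then OR with 0b0001100111110111000001.

0b1111111111111000001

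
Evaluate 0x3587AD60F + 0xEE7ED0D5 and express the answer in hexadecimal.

0x446F9A6E4

Add column by column in base 16, right to left:
  F+5 = 4 carry 1
  0+D+1 = E
  6+0 = 6
  D+D = A carry 1
  A+E+1 = 9 carry 1
  7+7+1 = F
  8+E = 6 carry 1
  5+E+1 = 4 carry 1
  3+0+1 = 4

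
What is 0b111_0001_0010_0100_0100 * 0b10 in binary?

0b11100010010010001000

Multiply each base-2 digit by 2, carrying:
  0×2 = 0 → write 0
  0×2 = 0 → write 0
  1×2 = 2 → write 0 carry 1
  0×2+1 = 1 → write 1
  0×2 = 0 → write 0
  0×2 = 0 → write 0
  1×2 = 2 → write 0 carry 1
  0×2+1 = 1 → write 1
  0×2 = 0 → write 0
  1×2 = 2 → write 0 carry 1
  0×2+1 = 1 → write 1
  0×2 = 0 → write 0
  1×2 = 2 → write 0 carry 1
  0×2+1 = 1 → write 1
  0×2 = 0 → write 0
  0×2 = 0 → write 0
  1×2 = 2 → write 0 carry 1
  1×2+1 = 3 → write 1 carry 1
  1×2+1 = 3 → write 1 carry 1
  remaining carry: 1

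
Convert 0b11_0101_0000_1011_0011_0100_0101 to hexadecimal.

0x350B345

Group the bits into nibbles: 0011 0101 0000 1011 0011 0100 0101 → 350B345.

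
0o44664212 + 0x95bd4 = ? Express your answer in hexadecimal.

0x9cc45e

0o44664212 = 0x93688a in hexadecimal.
Add column by column in base 16, right to left:
  a+4 = e
  8+d = 5 carry 1
  8+b+1 = 4 carry 1
  6+5+1 = c
  3+9 = c
  9+0 = 9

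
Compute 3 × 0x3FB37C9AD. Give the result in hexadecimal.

0xBF1A75D07

Multiply each base-16 digit by 3, carrying:
  D×3 = 39 → write 7 carry 2
  A×3+2 = 32 → write 0 carry 2
  9×3+2 = 29 → write D carry 1
  C×3+1 = 37 → write 5 carry 2
  7×3+2 = 23 → write 7 carry 1
  3×3+1 = 10 → write A
  B×3 = 33 → write 1 carry 2
  F×3+2 = 47 → write F carry 2
  3×3+2 = 11 → write B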